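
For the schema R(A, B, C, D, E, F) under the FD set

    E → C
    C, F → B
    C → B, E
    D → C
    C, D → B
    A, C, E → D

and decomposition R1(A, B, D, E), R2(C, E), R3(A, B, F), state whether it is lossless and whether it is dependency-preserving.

lossy but dependency-preserving

Lossless test (chase): Rows 1 and 2 agree on E; apply E→C and equate their C entries. Rows 1 and 2 agree on C; apply C→B, E and equate their B, E entries. No row becomes fully distinguished — the join is lossy.
Dependency preservation: C, F → B; C → B, E; D → C; C, D → B; A, C, E → D are not contained in any single fragment, but the restricted closure of each left-hand side across the fragments still reaches the right-hand side; the remaining FDs each lie inside some fragment. All dependencies are preserved.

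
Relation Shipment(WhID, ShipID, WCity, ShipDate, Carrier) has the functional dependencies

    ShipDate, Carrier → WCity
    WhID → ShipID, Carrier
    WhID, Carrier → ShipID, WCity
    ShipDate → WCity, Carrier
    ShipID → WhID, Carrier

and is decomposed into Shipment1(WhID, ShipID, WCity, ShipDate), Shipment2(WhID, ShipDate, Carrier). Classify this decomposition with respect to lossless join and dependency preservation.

Lossless test: (WhID, ShipDate)⁺ = {WhID, ShipID, WCity, ShipDate, Carrier}, which contains all of one fragment — lossless.
Dependency preservation: ShipDate, Carrier → WCity; WhID → ShipID, Carrier; WhID, Carrier → ShipID, WCity; ShipDate → WCity, Carrier; ShipID → WhID, Carrier are not contained in any single fragment, but the restricted closure of each left-hand side across the fragments still reaches the right-hand side; the remaining FDs each lie inside some fragment. All dependencies are preserved.

lossless and dependency-preserving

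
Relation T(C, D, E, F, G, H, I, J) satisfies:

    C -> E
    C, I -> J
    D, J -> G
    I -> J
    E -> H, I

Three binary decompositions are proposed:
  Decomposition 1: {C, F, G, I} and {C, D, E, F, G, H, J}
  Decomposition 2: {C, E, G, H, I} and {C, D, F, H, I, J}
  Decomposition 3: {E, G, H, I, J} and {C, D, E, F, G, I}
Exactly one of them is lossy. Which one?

Decomposition 2

Decomposition 1: common = {C, F, G}, closure = {C, E, F, G, H, I, J} → lossless.
Decomposition 2: common = {C, H, I}, closure = {C, E, H, I, J} → lossy.
Decomposition 3: common = {E, G, I}, closure = {E, G, H, I, J} → lossless.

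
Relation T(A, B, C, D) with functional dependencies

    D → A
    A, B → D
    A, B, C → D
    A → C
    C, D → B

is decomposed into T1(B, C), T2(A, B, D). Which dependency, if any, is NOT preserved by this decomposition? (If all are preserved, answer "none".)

A → C

Check A → C: no single fragment contains all of {A, C}, and the restricted closure of {A} across the fragments never reaches {C}.
D → A is preserved.
A, B → D is preserved.
A, B, C → D is preserved.
C, D → B is preserved.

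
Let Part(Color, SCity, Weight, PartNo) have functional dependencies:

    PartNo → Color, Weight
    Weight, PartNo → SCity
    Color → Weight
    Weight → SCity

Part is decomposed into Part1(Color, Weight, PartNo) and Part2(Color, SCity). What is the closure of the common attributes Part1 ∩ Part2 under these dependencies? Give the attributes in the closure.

Color, SCity, Weight

Part1 ∩ Part2 = {Color}.
Color → Weight applies, adding Weight
Weight → SCity applies, adding SCity
Closure: {Color, SCity, Weight}.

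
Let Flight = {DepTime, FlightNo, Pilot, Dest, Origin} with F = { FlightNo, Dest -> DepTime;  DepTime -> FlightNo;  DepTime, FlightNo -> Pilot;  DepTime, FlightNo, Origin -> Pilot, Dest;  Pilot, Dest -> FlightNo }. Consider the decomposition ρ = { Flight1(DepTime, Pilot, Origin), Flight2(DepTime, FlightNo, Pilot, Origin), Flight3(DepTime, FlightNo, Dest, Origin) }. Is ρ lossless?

Yes

Chase test. Columns are DepTime, FlightNo, Pilot, Dest, Origin; row i has aⱼ where attribute j ∈ Flighti, else bᵢⱼ.
Initial tableau (one row per fragment):
  row 1: a1 b12 a3 b14 a5
  row 2: a1 a2 a3 b24 a5
  row 3: a1 a2 b33 a4 a5
Rows 1 and 2 agree on DepTime; apply DepTime→FlightNo and equate their FlightNo entries.
Rows 1 and 3 agree on DepTime, FlightNo; apply DepTime, FlightNo→Pilot and equate their Pilot entries.
Rows 1 and 2 agree on DepTime, FlightNo, Origin; apply DepTime, FlightNo, Origin→Pilot, Dest and equate their Pilot, Dest entries.
Rows 1 and 3 agree on DepTime, FlightNo, Origin; apply DepTime, FlightNo, Origin→Pilot, Dest and equate their Pilot, Dest entries.
Row 1 is now all distinguished symbols — the join is lossless.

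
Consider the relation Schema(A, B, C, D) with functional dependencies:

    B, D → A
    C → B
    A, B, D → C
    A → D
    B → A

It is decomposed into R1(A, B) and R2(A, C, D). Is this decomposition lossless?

Common attributes: R1 ∩ R2 = {A}.
Closure of {A}: A → D applies, adding D. So (A)⁺ = {A, D}.
The closure contains neither all of R1 = {A, B} nor all of R2 = {A, C, D}, so the common attributes are not a superkey of either fragment. The join is lossy.

No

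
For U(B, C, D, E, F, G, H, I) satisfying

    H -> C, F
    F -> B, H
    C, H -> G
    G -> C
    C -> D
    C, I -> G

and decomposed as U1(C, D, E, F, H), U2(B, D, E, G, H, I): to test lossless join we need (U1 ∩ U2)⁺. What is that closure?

B, C, D, E, F, G, H

U1 ∩ U2 = {D, E, H}.
H → C, F applies, adding C, F
F → B, H applies, adding B
C, H → G applies, adding G
Closure: {B, C, D, E, F, G, H}.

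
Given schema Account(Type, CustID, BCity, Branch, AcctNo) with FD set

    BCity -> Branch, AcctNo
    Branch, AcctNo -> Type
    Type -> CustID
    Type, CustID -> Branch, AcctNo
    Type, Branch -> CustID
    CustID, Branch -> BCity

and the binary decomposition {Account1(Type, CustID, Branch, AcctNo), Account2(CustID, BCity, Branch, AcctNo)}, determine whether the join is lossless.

Common attributes: Account1 ∩ Account2 = {CustID, Branch, AcctNo}.
Closure of {CustID, Branch, AcctNo}: Branch, AcctNo → Type applies, adding Type; CustID, Branch → BCity applies, adding BCity. So (CustID, Branch, AcctNo)⁺ = {Type, CustID, BCity, Branch, AcctNo}.
This closure contains every attribute of Account1, so Account1 ∩ Account2 → Account1. The join is lossless.

Yes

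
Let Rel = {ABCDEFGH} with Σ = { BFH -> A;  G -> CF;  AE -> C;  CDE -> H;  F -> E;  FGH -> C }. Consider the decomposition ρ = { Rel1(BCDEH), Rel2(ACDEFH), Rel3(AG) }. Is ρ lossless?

No

Chase test. Columns are ABCDEFGH; row i has aⱼ where attribute j ∈ Reli, else bᵢⱼ.
Initial tableau (one row per fragment):
  row 1: b11 a2 a3 a4 a5 b16 b17 a8
  row 2: a1 b22 a3 a4 a5 a6 b27 a8
  row 3: a1 b32 b33 b34 b35 b36 a7 b38
No row becomes fully distinguished — the join is lossy.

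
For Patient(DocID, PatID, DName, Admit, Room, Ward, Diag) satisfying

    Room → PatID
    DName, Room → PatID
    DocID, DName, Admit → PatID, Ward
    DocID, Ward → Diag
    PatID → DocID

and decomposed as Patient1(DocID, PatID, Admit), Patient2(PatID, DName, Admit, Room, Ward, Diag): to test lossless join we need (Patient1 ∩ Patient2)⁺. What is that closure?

DocID, PatID, Admit

Patient1 ∩ Patient2 = {PatID, Admit}.
PatID → DocID applies, adding DocID
Closure: {DocID, PatID, Admit}.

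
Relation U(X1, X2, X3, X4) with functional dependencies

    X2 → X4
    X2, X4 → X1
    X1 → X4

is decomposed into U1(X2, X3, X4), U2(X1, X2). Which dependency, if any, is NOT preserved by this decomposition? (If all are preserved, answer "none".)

X1 → X4

Check X1 → X4: no single fragment contains all of {X1, X4}, and the restricted closure of {X1} across the fragments never reaches {X4}.
X2 → X4 is preserved.
X2, X4 → X1 is preserved.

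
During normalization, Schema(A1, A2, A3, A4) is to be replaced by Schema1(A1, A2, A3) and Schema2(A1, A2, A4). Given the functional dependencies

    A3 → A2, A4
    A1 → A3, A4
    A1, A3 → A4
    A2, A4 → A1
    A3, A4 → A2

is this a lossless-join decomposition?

Yes

Common attributes: Schema1 ∩ Schema2 = {A1, A2}.
Closure of {A1, A2}: A1 → A3, A4 applies, adding A3, A4. So (A1, A2)⁺ = {A1, A2, A3, A4}.
This closure contains every attribute of Schema1, so Schema1 ∩ Schema2 → Schema1. The join is lossless.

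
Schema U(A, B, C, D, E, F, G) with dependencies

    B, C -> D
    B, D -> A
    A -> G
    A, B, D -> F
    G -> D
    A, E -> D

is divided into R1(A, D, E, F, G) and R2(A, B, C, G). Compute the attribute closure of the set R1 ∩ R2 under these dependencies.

R1 ∩ R2 = {A, G}.
G → D applies, adding D
Closure: {A, D, G}.

A, D, G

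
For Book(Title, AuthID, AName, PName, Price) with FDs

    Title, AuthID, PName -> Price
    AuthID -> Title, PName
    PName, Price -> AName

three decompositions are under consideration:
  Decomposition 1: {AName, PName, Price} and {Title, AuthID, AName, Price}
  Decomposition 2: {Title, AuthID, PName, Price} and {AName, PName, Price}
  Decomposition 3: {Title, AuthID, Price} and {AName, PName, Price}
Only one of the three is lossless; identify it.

Decomposition 2

Decomposition 1: common = {AName, Price}, closure = {AName, Price} → lossy.
Decomposition 2: common = {PName, Price}, closure = {AName, PName, Price} → lossless.
Decomposition 3: common = {Price}, closure = {Price} → lossy.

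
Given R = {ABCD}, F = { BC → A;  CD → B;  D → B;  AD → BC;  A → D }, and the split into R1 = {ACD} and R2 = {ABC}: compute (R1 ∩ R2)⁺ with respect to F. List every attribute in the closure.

R1 ∩ R2 = {AC}.
A → D applies, adding D
CD → B applies, adding B
Closure: {ABCD}.

ABCD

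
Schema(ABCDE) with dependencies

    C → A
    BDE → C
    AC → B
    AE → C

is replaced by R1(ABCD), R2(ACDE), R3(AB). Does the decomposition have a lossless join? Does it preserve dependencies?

lossless but not dependency-preserving

Lossless test (chase): Rows 1 and 2 agree on AC; apply AC→B and equate their B entries. Row 2 is now all distinguished symbols — the join is lossless.
Dependency preservation: the restricted closure of {BDE} across the fragments never reaches {C}, so BDE → C cannot be enforced without a join — not preserved.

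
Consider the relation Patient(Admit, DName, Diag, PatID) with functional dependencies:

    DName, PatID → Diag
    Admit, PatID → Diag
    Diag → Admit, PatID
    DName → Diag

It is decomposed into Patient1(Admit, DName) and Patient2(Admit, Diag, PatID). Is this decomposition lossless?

Common attributes: Patient1 ∩ Patient2 = {Admit}.
No dependency enlarges {Admit}, so (Admit)⁺ = {Admit}.
The closure contains neither all of Patient1 = {Admit, DName} nor all of Patient2 = {Admit, Diag, PatID}, so the common attributes are not a superkey of either fragment. The join is lossy.

No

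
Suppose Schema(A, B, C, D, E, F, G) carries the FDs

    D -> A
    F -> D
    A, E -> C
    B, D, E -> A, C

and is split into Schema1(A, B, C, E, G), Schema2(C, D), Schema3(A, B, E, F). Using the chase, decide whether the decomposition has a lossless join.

Chase test. Columns are A, B, C, D, E, F, G; row i has aⱼ where attribute j ∈ Schemai, else bᵢⱼ.
Initial tableau (one row per fragment):
  row 1: a1 a2 a3 b14 a5 b16 a7
  row 2: b21 b22 a3 a4 b25 b26 b27
  row 3: a1 a2 b33 b34 a5 a6 b37
Rows 1 and 3 agree on A, E; apply A, E→C and equate their C entries.
No row becomes fully distinguished — the join is lossy.

No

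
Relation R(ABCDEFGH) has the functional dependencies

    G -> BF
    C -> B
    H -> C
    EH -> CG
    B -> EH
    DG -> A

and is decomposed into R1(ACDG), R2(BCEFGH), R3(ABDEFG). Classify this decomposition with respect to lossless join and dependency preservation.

lossless and dependency-preserving

Lossless test (chase): Rows 1 and 2 agree on G; apply G→BF and equate their BF entries. Rows 1 and 2 agree on B; apply B→EH and equate their EH entries. Rows 1 and 3 agree on B; apply B→EH and equate their EH entries. Rows 1 and 3 agree on H; apply H→C and equate their C entries. Row 1 is now all distinguished symbols — the join is lossless.
Dependency preservation: every FD's attributes lie within a single fragment, so each can be enforced locally — preserved.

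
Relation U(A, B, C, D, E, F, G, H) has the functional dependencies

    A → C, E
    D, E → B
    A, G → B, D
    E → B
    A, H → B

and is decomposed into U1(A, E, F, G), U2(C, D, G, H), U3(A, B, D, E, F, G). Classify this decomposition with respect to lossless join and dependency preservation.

Lossless test (chase): Rows 1 and 3 agree on A; apply A→C, E and equate their C, E entries. Rows 1 and 3 agree on A, G; apply A, G→B, D and equate their B, D entries. No row becomes fully distinguished — the join is lossy.
Dependency preservation: the restricted closure of {A} across the fragments never reaches {C, E}, so A → C, E cannot be enforced without a join — not preserved.

lossy and not dependency-preserving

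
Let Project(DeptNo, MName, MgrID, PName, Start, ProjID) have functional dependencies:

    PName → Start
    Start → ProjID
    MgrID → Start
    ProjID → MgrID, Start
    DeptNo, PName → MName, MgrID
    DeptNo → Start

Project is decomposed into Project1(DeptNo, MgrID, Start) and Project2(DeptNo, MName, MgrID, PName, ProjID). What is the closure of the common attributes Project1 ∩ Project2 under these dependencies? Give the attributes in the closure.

Project1 ∩ Project2 = {DeptNo, MgrID}.
MgrID → Start applies, adding Start
Start → ProjID applies, adding ProjID
Closure: {DeptNo, MgrID, Start, ProjID}.

DeptNo, MgrID, Start, ProjID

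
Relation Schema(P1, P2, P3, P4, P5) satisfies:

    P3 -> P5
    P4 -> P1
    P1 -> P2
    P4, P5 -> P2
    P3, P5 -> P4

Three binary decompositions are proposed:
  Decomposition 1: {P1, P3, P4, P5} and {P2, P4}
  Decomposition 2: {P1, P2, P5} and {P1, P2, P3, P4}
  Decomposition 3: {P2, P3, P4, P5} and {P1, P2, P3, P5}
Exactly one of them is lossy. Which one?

Decomposition 1: common = {P4}, closure = {P1, P2, P4} → lossless.
Decomposition 2: common = {P1, P2}, closure = {P1, P2} → lossy.
Decomposition 3: common = {P2, P3, P5}, closure = {P1, P2, P3, P4, P5} → lossless.

Decomposition 2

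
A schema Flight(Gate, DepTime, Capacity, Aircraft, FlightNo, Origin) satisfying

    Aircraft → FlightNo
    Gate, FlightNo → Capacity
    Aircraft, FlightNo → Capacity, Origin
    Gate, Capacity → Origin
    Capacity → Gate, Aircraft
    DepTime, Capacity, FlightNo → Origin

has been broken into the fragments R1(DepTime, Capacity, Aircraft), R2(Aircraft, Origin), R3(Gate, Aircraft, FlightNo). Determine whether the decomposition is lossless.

Chase test. Columns are Gate, DepTime, Capacity, Aircraft, FlightNo, Origin; row i has aⱼ where attribute j ∈ Ri, else bᵢⱼ.
Initial tableau (one row per fragment):
  row 1: b11 a2 a3 a4 b15 b16
  row 2: b21 b22 b23 a4 b25 a6
  row 3: a1 b32 b33 a4 a5 b36
Rows 1 and 2 agree on Aircraft; apply Aircraft→FlightNo and equate their FlightNo entries.
Rows 1 and 3 agree on Aircraft; apply Aircraft→FlightNo and equate their FlightNo entries.
Rows 1 and 2 agree on Aircraft, FlightNo; apply Aircraft, FlightNo→Capacity, Origin and equate their Capacity, Origin entries.
Rows 1 and 3 agree on Aircraft, FlightNo; apply Aircraft, FlightNo→Capacity, Origin and equate their Capacity, Origin entries.
Rows 1 and 2 agree on Capacity; apply Capacity→Gate, Aircraft and equate their Gate, Aircraft entries.
Rows 1 and 3 agree on Capacity; apply Capacity→Gate, Aircraft and equate their Gate, Aircraft entries.
Row 1 is now all distinguished symbols — the join is lossless.

Yes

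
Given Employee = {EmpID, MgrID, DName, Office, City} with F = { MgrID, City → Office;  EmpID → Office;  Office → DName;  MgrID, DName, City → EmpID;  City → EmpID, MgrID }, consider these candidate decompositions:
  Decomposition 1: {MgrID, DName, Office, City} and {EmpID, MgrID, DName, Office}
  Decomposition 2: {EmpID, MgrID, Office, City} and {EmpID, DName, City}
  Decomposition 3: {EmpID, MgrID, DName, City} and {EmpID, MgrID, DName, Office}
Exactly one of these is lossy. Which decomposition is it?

Decomposition 1: common = {MgrID, DName, Office}, closure = {MgrID, DName, Office} → lossy.
Decomposition 2: common = {EmpID, City}, closure = {EmpID, MgrID, DName, Office, City} → lossless.
Decomposition 3: common = {EmpID, MgrID, DName}, closure = {EmpID, MgrID, DName, Office} → lossless.

Decomposition 1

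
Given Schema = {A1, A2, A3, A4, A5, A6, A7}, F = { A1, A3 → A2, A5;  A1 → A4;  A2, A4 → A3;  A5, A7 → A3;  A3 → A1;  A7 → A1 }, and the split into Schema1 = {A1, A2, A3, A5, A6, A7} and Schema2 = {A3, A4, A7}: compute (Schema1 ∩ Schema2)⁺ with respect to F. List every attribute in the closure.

A1, A2, A3, A4, A5, A7

Schema1 ∩ Schema2 = {A3, A7}.
A3 → A1 applies, adding A1
A1, A3 → A2, A5 applies, adding A2, A5
A1 → A4 applies, adding A4
Closure: {A1, A2, A3, A4, A5, A7}.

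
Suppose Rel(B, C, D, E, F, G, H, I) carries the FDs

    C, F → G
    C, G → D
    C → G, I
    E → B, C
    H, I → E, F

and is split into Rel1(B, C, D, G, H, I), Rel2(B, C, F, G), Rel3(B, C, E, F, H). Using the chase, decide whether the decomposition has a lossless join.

Yes

Chase test. Columns are B, C, D, E, F, G, H, I; row i has aⱼ where attribute j ∈ Reli, else bᵢⱼ.
Initial tableau (one row per fragment):
  row 1: a1 a2 a3 b14 b15 a6 a7 a8
  row 2: a1 a2 b23 b24 a5 a6 b27 b28
  row 3: a1 a2 b33 a4 a5 b36 a7 b38
Rows 2 and 3 agree on C, F; apply C, F→G and equate their G entries.
Rows 1 and 2 agree on C, G; apply C, G→D and equate their D entries.
Rows 1 and 3 agree on C, G; apply C, G→D and equate their D entries.
Rows 1 and 2 agree on C; apply C→G, I and equate their G, I entries.
Rows 1 and 3 agree on C; apply C→G, I and equate their G, I entries.
Rows 1 and 3 agree on H, I; apply H, I→E, F and equate their E, F entries.
Row 1 is now all distinguished symbols — the join is lossless.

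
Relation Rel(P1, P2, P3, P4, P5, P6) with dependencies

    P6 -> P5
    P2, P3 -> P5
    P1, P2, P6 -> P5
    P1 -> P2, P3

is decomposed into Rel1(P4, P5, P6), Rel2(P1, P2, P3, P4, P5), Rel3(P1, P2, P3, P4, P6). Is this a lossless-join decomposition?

Yes

Chase test. Columns are P1, P2, P3, P4, P5, P6; row i has aⱼ where attribute j ∈ Reli, else bᵢⱼ.
Initial tableau (one row per fragment):
  row 1: b11 b12 b13 a4 a5 a6
  row 2: a1 a2 a3 a4 a5 b26
  row 3: a1 a2 a3 a4 b35 a6
Rows 1 and 3 agree on P6; apply P6→P5 and equate their P5 entries.
Row 3 is now all distinguished symbols — the join is lossless.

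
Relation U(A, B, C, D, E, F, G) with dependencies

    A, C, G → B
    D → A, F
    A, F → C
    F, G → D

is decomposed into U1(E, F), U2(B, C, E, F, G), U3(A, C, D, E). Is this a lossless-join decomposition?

Chase test. Columns are A, B, C, D, E, F, G; row i has aⱼ where attribute j ∈ Ui, else bᵢⱼ.
Initial tableau (one row per fragment):
  row 1: b11 b12 b13 b14 a5 a6 b17
  row 2: b21 a2 a3 b24 a5 a6 a7
  row 3: a1 b32 a3 a4 a5 b36 b37
No row becomes fully distinguished — the join is lossy.

No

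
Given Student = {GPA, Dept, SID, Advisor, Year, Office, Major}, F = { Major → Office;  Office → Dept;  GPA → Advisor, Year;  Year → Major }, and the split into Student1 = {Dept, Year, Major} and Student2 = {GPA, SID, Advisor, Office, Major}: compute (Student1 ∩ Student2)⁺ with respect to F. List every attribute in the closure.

Student1 ∩ Student2 = {Major}.
Major → Office applies, adding Office
Office → Dept applies, adding Dept
Closure: {Dept, Office, Major}.

Dept, Office, Major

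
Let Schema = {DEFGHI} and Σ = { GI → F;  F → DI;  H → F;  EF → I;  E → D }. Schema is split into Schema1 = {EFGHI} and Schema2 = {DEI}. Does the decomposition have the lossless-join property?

Yes

Common attributes: Schema1 ∩ Schema2 = {EI}.
Closure of {EI}: E → D applies, adding D. So (EI)⁺ = {DEI}.
This closure contains every attribute of Schema2, so Schema1 ∩ Schema2 → Schema2. The join is lossless.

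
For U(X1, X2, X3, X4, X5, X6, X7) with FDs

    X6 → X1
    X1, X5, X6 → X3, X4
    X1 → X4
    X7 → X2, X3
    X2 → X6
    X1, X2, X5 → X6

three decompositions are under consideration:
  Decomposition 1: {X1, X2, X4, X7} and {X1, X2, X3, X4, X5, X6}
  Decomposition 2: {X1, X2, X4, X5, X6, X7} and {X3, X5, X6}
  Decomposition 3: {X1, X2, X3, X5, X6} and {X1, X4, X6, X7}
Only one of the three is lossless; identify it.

Decomposition 1: common = {X1, X2, X4}, closure = {X1, X2, X4, X6} → lossy.
Decomposition 2: common = {X5, X6}, closure = {X1, X3, X4, X5, X6} → lossless.
Decomposition 3: common = {X1, X6}, closure = {X1, X4, X6} → lossy.

Decomposition 2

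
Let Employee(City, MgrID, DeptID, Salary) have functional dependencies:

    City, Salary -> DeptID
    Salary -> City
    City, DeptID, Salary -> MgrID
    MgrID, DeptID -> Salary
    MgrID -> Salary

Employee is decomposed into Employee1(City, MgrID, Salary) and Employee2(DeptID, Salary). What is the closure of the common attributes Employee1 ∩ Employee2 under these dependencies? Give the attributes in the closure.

Employee1 ∩ Employee2 = {Salary}.
Salary → City applies, adding City
City, Salary → DeptID applies, adding DeptID
City, DeptID, Salary → MgrID applies, adding MgrID
Closure: {City, MgrID, DeptID, Salary}.

City, MgrID, DeptID, Salary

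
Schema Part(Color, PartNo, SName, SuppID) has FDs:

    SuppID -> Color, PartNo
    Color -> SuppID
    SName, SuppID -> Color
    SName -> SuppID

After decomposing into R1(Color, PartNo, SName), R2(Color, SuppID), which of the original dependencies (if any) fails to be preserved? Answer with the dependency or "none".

none

SuppID → Color, PartNo: restricted closure across fragments reaches Color, PartNo.
Color → SuppID lies within R2.
SName, SuppID → Color: restricted closure across fragments reaches Color.
SName → SuppID: restricted closure across fragments reaches SuppID.
Every dependency is enforceable on the fragments, so the decomposition is dependency-preserving.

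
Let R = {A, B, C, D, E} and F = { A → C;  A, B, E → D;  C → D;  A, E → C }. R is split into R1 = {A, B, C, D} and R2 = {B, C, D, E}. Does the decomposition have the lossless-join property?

No

Common attributes: R1 ∩ R2 = {B, C, D}.
No dependency enlarges {B, C, D}, so (B, C, D)⁺ = {B, C, D}.
The closure contains neither all of R1 = {A, B, C, D} nor all of R2 = {B, C, D, E}, so the common attributes are not a superkey of either fragment. The join is lossy.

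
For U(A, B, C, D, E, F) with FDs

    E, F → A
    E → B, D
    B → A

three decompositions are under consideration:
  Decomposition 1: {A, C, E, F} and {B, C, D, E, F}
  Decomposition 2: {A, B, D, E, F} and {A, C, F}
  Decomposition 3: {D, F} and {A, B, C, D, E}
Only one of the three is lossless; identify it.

Decomposition 1: common = {C, E, F}, closure = {A, B, C, D, E, F} → lossless.
Decomposition 2: common = {A, F}, closure = {A, F} → lossy.
Decomposition 3: common = {D}, closure = {D} → lossy.

Decomposition 1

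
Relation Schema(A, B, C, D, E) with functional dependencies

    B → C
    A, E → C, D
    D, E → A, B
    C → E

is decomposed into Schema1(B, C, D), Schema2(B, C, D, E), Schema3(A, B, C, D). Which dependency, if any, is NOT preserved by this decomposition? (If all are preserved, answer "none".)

A, E → C, D

Check A, E → C, D: no single fragment contains all of {A, C, D, E}, and the restricted closure of {A, E} across the fragments never reaches {C, D}.
B → C is preserved.
D, E → A, B is preserved.
C → E is preserved.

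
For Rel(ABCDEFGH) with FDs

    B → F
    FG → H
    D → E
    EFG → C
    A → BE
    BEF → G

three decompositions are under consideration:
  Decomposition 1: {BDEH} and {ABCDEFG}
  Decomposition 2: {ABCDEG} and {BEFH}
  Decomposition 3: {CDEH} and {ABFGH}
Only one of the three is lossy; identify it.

Decomposition 3

Decomposition 1: common = {BDE}, closure = {BCDEFGH} → lossless.
Decomposition 2: common = {BE}, closure = {BCEFGH} → lossless.
Decomposition 3: common = {H}, closure = {H} → lossy.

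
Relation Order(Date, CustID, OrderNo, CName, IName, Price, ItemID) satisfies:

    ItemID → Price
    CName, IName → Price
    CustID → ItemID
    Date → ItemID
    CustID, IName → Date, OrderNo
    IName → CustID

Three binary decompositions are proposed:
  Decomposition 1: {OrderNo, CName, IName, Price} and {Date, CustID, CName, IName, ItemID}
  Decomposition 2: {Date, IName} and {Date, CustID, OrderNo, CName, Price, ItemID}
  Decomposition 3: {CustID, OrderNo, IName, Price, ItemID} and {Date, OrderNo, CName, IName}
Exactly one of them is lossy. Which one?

Decomposition 2

Decomposition 1: common = {CName, IName}, closure = {Date, CustID, OrderNo, CName, IName, Price, ItemID} → lossless.
Decomposition 2: common = {Date}, closure = {Date, Price, ItemID} → lossy.
Decomposition 3: common = {OrderNo, IName}, closure = {Date, CustID, OrderNo, IName, Price, ItemID} → lossless.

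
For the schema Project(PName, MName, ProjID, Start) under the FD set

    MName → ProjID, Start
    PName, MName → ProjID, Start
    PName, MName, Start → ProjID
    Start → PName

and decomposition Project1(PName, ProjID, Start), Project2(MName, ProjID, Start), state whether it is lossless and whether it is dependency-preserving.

Lossless test: (ProjID, Start)⁺ = {PName, ProjID, Start}, which contains all of one fragment — lossless.
Dependency preservation: PName, MName → ProjID, Start; PName, MName, Start → ProjID are not contained in any single fragment, but the restricted closure of each left-hand side across the fragments still reaches the right-hand side; the remaining FDs each lie inside some fragment. All dependencies are preserved.

lossless and dependency-preserving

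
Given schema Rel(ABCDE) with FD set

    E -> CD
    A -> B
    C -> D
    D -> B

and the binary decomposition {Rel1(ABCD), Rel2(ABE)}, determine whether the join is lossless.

Common attributes: Rel1 ∩ Rel2 = {AB}.
No dependency enlarges {AB}, so (AB)⁺ = {AB}.
The closure contains neither all of Rel1 = {ABCD} nor all of Rel2 = {ABE}, so the common attributes are not a superkey of either fragment. The join is lossy.

No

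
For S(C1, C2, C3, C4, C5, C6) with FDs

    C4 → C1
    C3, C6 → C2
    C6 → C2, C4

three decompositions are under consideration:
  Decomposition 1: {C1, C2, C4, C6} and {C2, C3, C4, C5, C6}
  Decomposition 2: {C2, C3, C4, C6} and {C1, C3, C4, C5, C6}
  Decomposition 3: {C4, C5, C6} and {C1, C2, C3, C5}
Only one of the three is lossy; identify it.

Decomposition 3

Decomposition 1: common = {C2, C4, C6}, closure = {C1, C2, C4, C6} → lossless.
Decomposition 2: common = {C3, C4, C6}, closure = {C1, C2, C3, C4, C6} → lossless.
Decomposition 3: common = {C5}, closure = {C5} → lossy.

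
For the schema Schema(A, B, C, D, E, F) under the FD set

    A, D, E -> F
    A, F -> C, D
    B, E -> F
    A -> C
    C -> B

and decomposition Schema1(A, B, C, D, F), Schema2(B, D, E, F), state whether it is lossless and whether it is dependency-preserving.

lossy but dependency-preserving

Lossless test: (B, D, F)⁺ = {B, D, F}, which is a superkey of neither fragment — lossy.
Dependency preservation: A, D, E → F is not contained in any single fragment, but the restricted closure of its left-hand side across the fragments still reaches the right-hand side; the remaining FDs each lie inside some fragment. All dependencies are preserved.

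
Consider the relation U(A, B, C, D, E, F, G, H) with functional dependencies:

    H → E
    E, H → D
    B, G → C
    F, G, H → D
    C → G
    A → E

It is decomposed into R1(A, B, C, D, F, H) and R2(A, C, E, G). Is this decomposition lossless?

Common attributes: R1 ∩ R2 = {A, C}.
Closure of {A, C}: C → G applies, adding G; A → E applies, adding E. So (A, C)⁺ = {A, C, E, G}.
This closure contains every attribute of R2, so R1 ∩ R2 → R2. The join is lossless.

Yes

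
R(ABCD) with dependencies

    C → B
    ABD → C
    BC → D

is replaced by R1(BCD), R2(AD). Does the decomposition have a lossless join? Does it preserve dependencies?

lossy and not dependency-preserving

Lossless test: (D)⁺ = {D}, which is a superkey of neither fragment — lossy.
Dependency preservation: the restricted closure of {ABD} across the fragments never reaches {C}, so ABD → C cannot be enforced without a join — not preserved.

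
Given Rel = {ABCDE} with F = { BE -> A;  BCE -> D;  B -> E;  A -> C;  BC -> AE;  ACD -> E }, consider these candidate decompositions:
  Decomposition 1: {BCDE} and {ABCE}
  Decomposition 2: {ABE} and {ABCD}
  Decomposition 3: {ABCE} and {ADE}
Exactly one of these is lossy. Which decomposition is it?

Decomposition 3

Decomposition 1: common = {BCE}, closure = {ABCDE} → lossless.
Decomposition 2: common = {AB}, closure = {ABCDE} → lossless.
Decomposition 3: common = {AE}, closure = {ACE} → lossy.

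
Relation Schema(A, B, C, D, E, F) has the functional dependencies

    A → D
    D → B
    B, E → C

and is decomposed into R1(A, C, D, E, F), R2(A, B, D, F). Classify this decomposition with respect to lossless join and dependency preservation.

Lossless test: (A, D, F)⁺ = {A, B, D, F}, which contains all of one fragment — lossless.
Dependency preservation: the restricted closure of {B, E} across the fragments never reaches {C}, so B, E → C cannot be enforced without a join — not preserved.

lossless but not dependency-preserving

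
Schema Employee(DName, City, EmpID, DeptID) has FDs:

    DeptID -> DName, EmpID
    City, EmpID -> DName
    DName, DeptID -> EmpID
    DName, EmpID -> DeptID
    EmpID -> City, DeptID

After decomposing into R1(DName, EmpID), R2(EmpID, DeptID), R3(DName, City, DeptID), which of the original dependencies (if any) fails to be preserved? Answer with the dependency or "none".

DeptID → DName, EmpID: restricted closure across fragments reaches DName, EmpID.
City, EmpID → DName: restricted closure across fragments reaches DName.
DName, DeptID → EmpID: restricted closure across fragments reaches EmpID.
DName, EmpID → DeptID: restricted closure across fragments reaches DeptID.
EmpID → City, DeptID: restricted closure across fragments reaches City, DeptID.
Every dependency is enforceable on the fragments, so the decomposition is dependency-preserving.

none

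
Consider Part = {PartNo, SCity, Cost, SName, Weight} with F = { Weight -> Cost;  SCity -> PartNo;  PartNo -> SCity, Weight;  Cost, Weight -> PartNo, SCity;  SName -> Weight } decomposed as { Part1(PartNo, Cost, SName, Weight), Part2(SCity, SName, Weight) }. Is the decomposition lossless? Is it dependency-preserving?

Lossless test: (SName, Weight)⁺ = {PartNo, SCity, Cost, SName, Weight}, which contains all of one fragment — lossless.
Dependency preservation: SCity → PartNo; PartNo → SCity, Weight; Cost, Weight → PartNo, SCity are not contained in any single fragment, but the restricted closure of each left-hand side across the fragments still reaches the right-hand side; the remaining FDs each lie inside some fragment. All dependencies are preserved.

lossless and dependency-preserving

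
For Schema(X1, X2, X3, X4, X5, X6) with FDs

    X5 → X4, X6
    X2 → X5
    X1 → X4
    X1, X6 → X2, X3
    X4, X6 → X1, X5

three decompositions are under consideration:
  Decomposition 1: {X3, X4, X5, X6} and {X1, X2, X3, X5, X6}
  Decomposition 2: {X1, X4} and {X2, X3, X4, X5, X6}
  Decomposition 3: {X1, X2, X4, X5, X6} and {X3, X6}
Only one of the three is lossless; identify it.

Decomposition 1

Decomposition 1: common = {X3, X5, X6}, closure = {X1, X2, X3, X4, X5, X6} → lossless.
Decomposition 2: common = {X4}, closure = {X4} → lossy.
Decomposition 3: common = {X6}, closure = {X6} → lossy.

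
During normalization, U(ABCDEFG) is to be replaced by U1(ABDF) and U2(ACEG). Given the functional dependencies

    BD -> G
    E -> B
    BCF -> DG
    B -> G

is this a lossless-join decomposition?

No

Common attributes: U1 ∩ U2 = {A}.
No dependency enlarges {A}, so (A)⁺ = {A}.
The closure contains neither all of U1 = {ABDF} nor all of U2 = {ACEG}, so the common attributes are not a superkey of either fragment. The join is lossy.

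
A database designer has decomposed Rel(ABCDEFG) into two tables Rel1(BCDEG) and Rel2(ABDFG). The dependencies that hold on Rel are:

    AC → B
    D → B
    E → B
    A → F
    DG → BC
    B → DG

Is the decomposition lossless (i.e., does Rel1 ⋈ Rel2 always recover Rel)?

No

Common attributes: Rel1 ∩ Rel2 = {BDG}.
Closure of {BDG}: DG → BC applies, adding C. So (BDG)⁺ = {BCDG}.
The closure contains neither all of Rel1 = {BCDEG} nor all of Rel2 = {ABDFG}, so the common attributes are not a superkey of either fragment. The join is lossy.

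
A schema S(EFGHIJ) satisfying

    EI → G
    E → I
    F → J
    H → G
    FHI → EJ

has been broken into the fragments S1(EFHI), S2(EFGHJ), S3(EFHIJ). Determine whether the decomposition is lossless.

Chase test. Columns are EFGHIJ; row i has aⱼ where attribute j ∈ Si, else bᵢⱼ.
Initial tableau (one row per fragment):
  row 1: a1 a2 b13 a4 a5 b16
  row 2: a1 a2 a3 a4 b25 a6
  row 3: a1 a2 b33 a4 a5 a6
Rows 1 and 3 agree on EI; apply EI→G and equate their G entries.
Rows 1 and 2 agree on E; apply E→I and equate their I entries.
Rows 1 and 2 agree on F; apply F→J and equate their J entries.
Rows 1 and 2 agree on H; apply H→G and equate their G entries.
Row 1 is now all distinguished symbols — the join is lossless.

Yes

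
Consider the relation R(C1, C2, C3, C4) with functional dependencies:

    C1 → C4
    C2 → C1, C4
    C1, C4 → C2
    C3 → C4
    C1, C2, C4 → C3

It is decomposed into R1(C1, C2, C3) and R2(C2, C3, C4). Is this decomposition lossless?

Common attributes: R1 ∩ R2 = {C2, C3}.
Closure of {C2, C3}: C2 → C1, C4 applies, adding C1, C4. So (C2, C3)⁺ = {C1, C2, C3, C4}.
This closure contains every attribute of R1, so R1 ∩ R2 → R1. The join is lossless.

Yes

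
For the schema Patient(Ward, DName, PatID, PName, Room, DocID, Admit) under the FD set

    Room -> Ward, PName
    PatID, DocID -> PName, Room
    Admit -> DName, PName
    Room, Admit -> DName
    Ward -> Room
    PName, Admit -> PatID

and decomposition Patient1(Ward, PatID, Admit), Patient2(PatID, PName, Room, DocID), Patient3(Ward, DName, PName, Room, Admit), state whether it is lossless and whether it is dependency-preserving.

Lossless test (chase): Rows 2 and 3 agree on Room; apply Room→Ward, PName and equate their Ward, PName entries. Rows 1 and 3 agree on Admit; apply Admit→DName, PName and equate their DName, PName entries. Rows 1 and 2 agree on Ward; apply Ward→Room and equate their Room entries. Rows 1 and 3 agree on PName, Admit; apply PName, Admit→PatID and equate their PatID entries. No row becomes fully distinguished — the join is lossy.
Dependency preservation: PName, Admit → PatID is not contained in any single fragment, but the restricted closure of its left-hand side across the fragments still reaches the right-hand side; the remaining FDs each lie inside some fragment. All dependencies are preserved.

lossy but dependency-preserving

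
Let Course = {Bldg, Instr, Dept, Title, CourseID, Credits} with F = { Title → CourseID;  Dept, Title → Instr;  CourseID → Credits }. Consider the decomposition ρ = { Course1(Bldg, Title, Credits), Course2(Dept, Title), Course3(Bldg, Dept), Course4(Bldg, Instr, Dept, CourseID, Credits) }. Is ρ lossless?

No

Chase test. Columns are Bldg, Instr, Dept, Title, CourseID, Credits; row i has aⱼ where attribute j ∈ Coursei, else bᵢⱼ.
Initial tableau (one row per fragment):
  row 1: a1 b12 b13 a4 b15 a6
  row 2: b21 b22 a3 a4 b25 b26
  row 3: a1 b32 a3 b34 b35 b36
  row 4: a1 a2 a3 b44 a5 a6
Rows 1 and 2 agree on Title; apply Title→CourseID and equate their CourseID entries.
Rows 1 and 2 agree on CourseID; apply CourseID→Credits and equate their Credits entries.
No row becomes fully distinguished — the join is lossy.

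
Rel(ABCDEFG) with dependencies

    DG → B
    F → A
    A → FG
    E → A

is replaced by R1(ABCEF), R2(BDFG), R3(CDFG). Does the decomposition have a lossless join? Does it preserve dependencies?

lossy but dependency-preserving

Lossless test (chase): Rows 2 and 3 agree on DG; apply DG→B and equate their B entries. Rows 1 and 2 agree on F; apply F→A and equate their A entries. Rows 1 and 3 agree on F; apply F→A and equate their A entries. Rows 1 and 2 agree on A; apply A→FG and equate their FG entries. No row becomes fully distinguished — the join is lossy.
Dependency preservation: A → FG is not contained in any single fragment, but the restricted closure of its left-hand side across the fragments still reaches the right-hand side; the remaining FDs each lie inside some fragment. All dependencies are preserved.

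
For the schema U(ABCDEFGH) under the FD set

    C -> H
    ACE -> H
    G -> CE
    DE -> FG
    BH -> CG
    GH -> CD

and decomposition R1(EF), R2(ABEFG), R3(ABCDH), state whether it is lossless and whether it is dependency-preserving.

Lossless test (chase): applying each FD to every pair of rows produces no changes in the tableau, so no row becomes fully distinguished — the join is lossy.
Dependency preservation: the restricted closure of {G} across the fragments never reaches {CE}, so G → CE cannot be enforced without a join — not preserved.

lossy and not dependency-preserving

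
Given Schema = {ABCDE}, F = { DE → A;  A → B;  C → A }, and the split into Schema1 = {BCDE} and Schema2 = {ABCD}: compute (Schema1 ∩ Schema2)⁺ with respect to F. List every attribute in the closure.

ABCD

Schema1 ∩ Schema2 = {BCD}.
C → A applies, adding A
Closure: {ABCD}.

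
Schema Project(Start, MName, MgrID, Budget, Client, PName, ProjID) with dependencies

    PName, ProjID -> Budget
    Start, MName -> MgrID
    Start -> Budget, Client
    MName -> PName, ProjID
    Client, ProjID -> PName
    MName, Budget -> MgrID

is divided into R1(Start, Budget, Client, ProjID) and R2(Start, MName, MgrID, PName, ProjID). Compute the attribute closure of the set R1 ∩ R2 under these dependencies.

R1 ∩ R2 = {Start, ProjID}.
Start → Budget, Client applies, adding Budget, Client
Client, ProjID → PName applies, adding PName
Closure: {Start, Budget, Client, PName, ProjID}.

Start, Budget, Client, PName, ProjID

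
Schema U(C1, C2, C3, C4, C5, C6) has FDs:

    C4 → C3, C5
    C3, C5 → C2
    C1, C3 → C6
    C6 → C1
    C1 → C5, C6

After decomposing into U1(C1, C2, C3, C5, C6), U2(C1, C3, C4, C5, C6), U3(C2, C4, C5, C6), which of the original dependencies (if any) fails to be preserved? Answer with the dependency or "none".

C4 → C3, C5 lies within U2.
C3, C5 → C2 lies within U1.
C1, C3 → C6 lies within U1.
C6 → C1 lies within U1.
C1 → C5, C6 lies within U1.
Every dependency is enforceable on the fragments, so the decomposition is dependency-preserving.

none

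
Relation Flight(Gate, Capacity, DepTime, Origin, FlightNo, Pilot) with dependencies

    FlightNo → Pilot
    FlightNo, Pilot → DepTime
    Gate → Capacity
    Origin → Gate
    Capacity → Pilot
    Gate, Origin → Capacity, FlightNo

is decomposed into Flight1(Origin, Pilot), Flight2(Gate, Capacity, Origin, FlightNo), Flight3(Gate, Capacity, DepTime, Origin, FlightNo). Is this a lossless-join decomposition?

Yes

Chase test. Columns are Gate, Capacity, DepTime, Origin, FlightNo, Pilot; row i has aⱼ where attribute j ∈ Flighti, else bᵢⱼ.
Initial tableau (one row per fragment):
  row 1: b11 b12 b13 a4 b15 a6
  row 2: a1 a2 b23 a4 a5 b26
  row 3: a1 a2 a3 a4 a5 b36
Rows 2 and 3 agree on FlightNo; apply FlightNo→Pilot and equate their Pilot entries.
Rows 2 and 3 agree on FlightNo, Pilot; apply FlightNo, Pilot→DepTime and equate their DepTime entries.
Rows 1 and 2 agree on Origin; apply Origin→Gate and equate their Gate entries.
Rows 1 and 2 agree on Gate, Origin; apply Gate, Origin→Capacity, FlightNo and equate their Capacity, FlightNo entries.
Rows 1 and 2 agree on FlightNo; apply FlightNo→Pilot and equate their Pilot entries.
Rows 1 and 2 agree on FlightNo, Pilot; apply FlightNo, Pilot→DepTime and equate their DepTime entries.
Row 1 is now all distinguished symbols — the join is lossless.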